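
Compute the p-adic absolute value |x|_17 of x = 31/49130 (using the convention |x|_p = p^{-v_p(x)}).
|31/49130|_17 = 4913

Step 1 — compute v_17(x) by factoring powers of 17 out of the numerator and denominator: v_17(31/49130) = -3. Step 2 — apply |x|_p = p^{-v_p(x)} = 17^{3} = 4913.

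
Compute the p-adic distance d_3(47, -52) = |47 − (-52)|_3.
d_3(47, -52) = 1/9

Step 1 — x − y = 47 − (-52) = 99. Step 2 — v_3(99) = 2 (factor: 99 = (3^2 · 11); the sign does not affect v_p). Step 3 — |x − y|_3 = 3^{-2} = 1/9.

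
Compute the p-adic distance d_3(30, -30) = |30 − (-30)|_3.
d_3(30, -30) = 1/3

Step 1 — x − y = 30 − (-30) = 60. Step 2 — v_3(60) = 1 (factor: 60 = (3^1 · 20); the sign does not affect v_p). Step 3 — |x − y|_3 = 3^{-1} = 1/3.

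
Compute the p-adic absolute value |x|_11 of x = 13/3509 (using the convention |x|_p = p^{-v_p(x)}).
|13/3509|_11 = 121

Step 1 — compute v_11(x) by factoring powers of 11 out of the numerator and denominator: v_11(13/3509) = -2. Step 2 — apply |x|_p = p^{-v_p(x)} = 11^{2} = 121.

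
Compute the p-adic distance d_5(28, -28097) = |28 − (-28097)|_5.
d_5(28, -28097) = 1/3125

Step 1 — x − y = 28 − (-28097) = 28125. Step 2 — v_5(28125) = 5 (factor: 28125 = (5^5 · 9); the sign does not affect v_p). Step 3 — |x − y|_5 = 5^{-5} = 1/3125.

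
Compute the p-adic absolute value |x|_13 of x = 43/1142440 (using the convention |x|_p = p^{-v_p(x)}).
|43/1142440|_13 = 28561

Step 1 — compute v_13(x) by factoring powers of 13 out of the numerator and denominator: v_13(43/1142440) = -4. Step 2 — apply |x|_p = p^{-v_p(x)} = 13^{4} = 28561.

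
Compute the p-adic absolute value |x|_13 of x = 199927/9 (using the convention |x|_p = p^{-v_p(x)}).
|199927/9|_13 = 1/28561

Step 1 — compute v_13(x) by factoring powers of 13 out of the numerator and denominator: v_13(199927/9) = 4. Step 2 — apply |x|_p = p^{-v_p(x)} = 13^{-4} = 1/28561.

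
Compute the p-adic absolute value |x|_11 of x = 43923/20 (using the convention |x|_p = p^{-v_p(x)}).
|43923/20|_11 = 1/14641

Step 1 — compute v_11(x) by factoring powers of 11 out of the numerator and denominator: v_11(43923/20) = 4. Step 2 — apply |x|_p = p^{-v_p(x)} = 11^{-4} = 1/14641.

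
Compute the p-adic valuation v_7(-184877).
v_7(-184877) = 5

v_7(n) is the largest exponent k such that 7^k divides n. Factor out: -184877 = -7^5 · 11. (Sign doesn't affect v_p.) So v_7(-184877) = 5.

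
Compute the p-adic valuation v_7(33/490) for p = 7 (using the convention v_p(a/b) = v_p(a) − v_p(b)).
v_7(33/490) = -2

Factor powers of 7 from the numerator and denominator of the reduced fraction: 33 = 7^0 · 33 and 490 = 7^2 · 10. Apply v_p(a/b) = v_p(a) − v_p(b): v_7(33/490) = 0 − 2 = -2.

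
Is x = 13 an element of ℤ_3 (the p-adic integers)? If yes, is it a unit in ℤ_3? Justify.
x ∈ ℤ_3^× (unit); v_3(x) = 0

ℤ_3 = {x ∈ ℚ_3 : v_3(x) ≥ 0} and ℤ_3^× = {x ∈ ℤ_3 : v_3(x) = 0}. Here v_3(13) = v_3(num) − v_3(den) = 0; compare against these criteria.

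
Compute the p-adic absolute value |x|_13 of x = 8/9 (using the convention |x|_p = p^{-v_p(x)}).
|8/9|_13 = 1

Step 1 — compute v_13(x) by factoring powers of 13 out of the numerator and denominator: v_13(8/9) = 0. Step 2 — apply |x|_p = p^{-v_p(x)} = 13^{0} = 1.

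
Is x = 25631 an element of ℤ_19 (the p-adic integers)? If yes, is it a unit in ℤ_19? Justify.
x ∈ ℤ_19 but not a unit; v_19(x) = 2 > 0

ℤ_19 = {x ∈ ℚ_19 : v_19(x) ≥ 0} and ℤ_19^× = {x ∈ ℤ_19 : v_19(x) = 0}. Here v_19(25631) = v_19(num) − v_19(den) = 2; compare against these criteria.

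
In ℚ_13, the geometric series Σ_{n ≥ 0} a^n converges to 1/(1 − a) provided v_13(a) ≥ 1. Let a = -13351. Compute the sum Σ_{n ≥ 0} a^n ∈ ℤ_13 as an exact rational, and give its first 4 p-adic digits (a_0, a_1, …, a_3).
Σ a^n = 1/(1 − a) = 1/13352;  first 4 digits = (1, 0, 12, 6)

v_13(a) = 2 ≥ 1, so the series converges in ℤ_13 to 1/(1 − a) = 1/(1 − (-13351)) = 1/13352. Expand this rational in ℤ_13: compute digits iteratively via d_i = x_i mod 13, x_{i+1} = (x_i − d_i)/13. The first 4 digits are (1, 0, 12, 6).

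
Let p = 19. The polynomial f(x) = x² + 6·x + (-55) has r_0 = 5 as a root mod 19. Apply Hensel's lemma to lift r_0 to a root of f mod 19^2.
r_1 = 5 (mod 361)

Hensel: r_{i+1} = r_i − f(r_i)·(f′(r_i))^{-1} mod 19^{i+2}, f′(x) = 2x + 6. Iterate:
  r_0 = 5 (mod 19)
  r_1 = 5 (mod 361)
Final: r = 5 satisfies f(r) ≡ 0 mod 19^2.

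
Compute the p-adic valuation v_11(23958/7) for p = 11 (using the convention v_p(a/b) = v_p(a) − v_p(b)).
v_11(23958/7) = 3

Factor powers of 11 from the numerator and denominator of the reduced fraction: 23958 = 11^3 · 18 and 7 = 11^0 · 7. Apply v_p(a/b) = v_p(a) − v_p(b): v_11(23958/7) = 3 − 0 = 3.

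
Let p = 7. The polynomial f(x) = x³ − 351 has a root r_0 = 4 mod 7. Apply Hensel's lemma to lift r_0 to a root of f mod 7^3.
r_2 = 305 (mod 343)

Hensel: r_{i+1} = r_i − f(r_i)/f′(r_i) mod 7^{i+2}, where f′(x) = 3x². Iterate:
  r_0 = 4 (mod 7)
  r_1 = 11 (mod 49)
  r_2 = 305 (mod 343)
Final: r = 305 with f(r) ≡ 0 mod 7^3.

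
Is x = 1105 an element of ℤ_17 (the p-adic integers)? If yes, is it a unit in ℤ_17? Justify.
x ∈ ℤ_17 but not a unit; v_17(x) = 1 > 0

ℤ_17 = {x ∈ ℚ_17 : v_17(x) ≥ 0} and ℤ_17^× = {x ∈ ℤ_17 : v_17(x) = 0}. Here v_17(1105) = v_17(num) − v_17(den) = 1; compare against these criteria.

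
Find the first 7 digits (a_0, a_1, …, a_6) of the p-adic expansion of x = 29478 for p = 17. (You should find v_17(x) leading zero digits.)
(a_0, …, a_6) = (0, 0, 0, 6, 0, 0, 0)

v_17(29478) = 3, so a_0 = ... = a_2 = 0. Factor out: x = 17^3 · u with u = 6 a unit in ℤ_17. Expand u iteratively via a_{v+i} = u_i mod 17, u_{i+1} = (u_i − a_{v+i})/17:
  u_0 = 6;  a_3 = 6;  u_1 = (u_0 − 6)/17 = 0
  u_1 = 0;  a_4 = 0;  u_2 = (u_1 − 0)/17 = 0
  u_2 = 0;  a_5 = 0;  u_3 = (u_2 − 0)/17 = 0
  u_3 = 0;  a_6 = 0;  u_4 = (u_3 − 0)/17 = 0
Digits: (0, 0, 0, 6, 0, 0, 0).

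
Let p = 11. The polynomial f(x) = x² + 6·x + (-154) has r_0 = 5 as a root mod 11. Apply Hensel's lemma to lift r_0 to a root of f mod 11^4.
r_3 = 13117 (mod 14641)

Hensel: r_{i+1} = r_i − f(r_i)·(f′(r_i))^{-1} mod 11^{i+2}, f′(x) = 2x + 6. Iterate:
  r_0 = 5 (mod 11)
  r_1 = 49 (mod 121)
  r_2 = 1138 (mod 1331)
  r_3 = 13117 (mod 14641)
Final: r = 13117 satisfies f(r) ≡ 0 mod 11^4.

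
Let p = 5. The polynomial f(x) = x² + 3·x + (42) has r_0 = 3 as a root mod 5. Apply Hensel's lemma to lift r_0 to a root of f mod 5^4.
r_3 = 263 (mod 625)

Hensel: r_{i+1} = r_i − f(r_i)·(f′(r_i))^{-1} mod 5^{i+2}, f′(x) = 2x + 3. Iterate:
  r_0 = 3 (mod 5)
  r_1 = 13 (mod 25)
  r_2 = 13 (mod 125)
  r_3 = 263 (mod 625)
Final: r = 263 satisfies f(r) ≡ 0 mod 5^4.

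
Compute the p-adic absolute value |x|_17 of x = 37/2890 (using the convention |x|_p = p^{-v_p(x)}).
|37/2890|_17 = 289

Step 1 — compute v_17(x) by factoring powers of 17 out of the numerator and denominator: v_17(37/2890) = -2. Step 2 — apply |x|_p = p^{-v_p(x)} = 17^{2} = 289.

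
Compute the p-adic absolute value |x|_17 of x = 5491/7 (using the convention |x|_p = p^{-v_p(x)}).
|5491/7|_17 = 1/289

Step 1 — compute v_17(x) by factoring powers of 17 out of the numerator and denominator: v_17(5491/7) = 2. Step 2 — apply |x|_p = p^{-v_p(x)} = 17^{-2} = 1/289.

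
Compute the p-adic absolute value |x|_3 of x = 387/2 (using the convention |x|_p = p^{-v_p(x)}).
|387/2|_3 = 1/9

Step 1 — compute v_3(x) by factoring powers of 3 out of the numerator and denominator: v_3(387/2) = 2. Step 2 — apply |x|_p = p^{-v_p(x)} = 3^{-2} = 1/9.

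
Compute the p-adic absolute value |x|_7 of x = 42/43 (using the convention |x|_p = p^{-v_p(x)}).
|42/43|_7 = 1/7

Step 1 — compute v_7(x) by factoring powers of 7 out of the numerator and denominator: v_7(42/43) = 1. Step 2 — apply |x|_p = p^{-v_p(x)} = 7^{-1} = 1/7.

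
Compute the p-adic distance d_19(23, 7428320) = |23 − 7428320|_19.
d_19(23, 7428320) = 1/2476099

Step 1 — x − y = 23 − 7428320 = -7428297. Step 2 — v_19(-7428297) = 5 (factor: -7428297 = −(19^5 · 3); the sign does not affect v_p). Step 3 — |x − y|_19 = 19^{-5} = 1/2476099.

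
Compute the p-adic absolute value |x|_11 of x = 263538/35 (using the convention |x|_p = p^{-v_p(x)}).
|263538/35|_11 = 1/14641

Step 1 — compute v_11(x) by factoring powers of 11 out of the numerator and denominator: v_11(263538/35) = 4. Step 2 — apply |x|_p = p^{-v_p(x)} = 11^{-4} = 1/14641.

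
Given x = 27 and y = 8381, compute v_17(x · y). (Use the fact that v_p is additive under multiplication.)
v_17(226287) = 2

v_p(x) = 0 (factor: 27 = 17^0 · 27); v_p(y) = 2 (factor: 8381 = 17^2 · 29). Additivity: v_p(xy) = v_p(x) + v_p(y) = 0 + 2 = 2. (Direct check: xy = 226287 = 17^2 · (783).)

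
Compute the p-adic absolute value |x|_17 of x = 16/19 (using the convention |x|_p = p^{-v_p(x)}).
|16/19|_17 = 1

Step 1 — compute v_17(x) by factoring powers of 17 out of the numerator and denominator: v_17(16/19) = 0. Step 2 — apply |x|_p = p^{-v_p(x)} = 17^{0} = 1.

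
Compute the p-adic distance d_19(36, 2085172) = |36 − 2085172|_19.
d_19(36, 2085172) = 1/130321

Step 1 — x − y = 36 − 2085172 = -2085136. Step 2 — v_19(-2085136) = 4 (factor: -2085136 = −(19^4 · 16); the sign does not affect v_p). Step 3 — |x − y|_19 = 19^{-4} = 1/130321.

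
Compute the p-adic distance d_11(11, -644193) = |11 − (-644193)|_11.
d_11(11, -644193) = 1/161051

Step 1 — x − y = 11 − (-644193) = 644204. Step 2 — v_11(644204) = 5 (factor: 644204 = (11^5 · 4); the sign does not affect v_p). Step 3 — |x − y|_11 = 11^{-5} = 1/161051.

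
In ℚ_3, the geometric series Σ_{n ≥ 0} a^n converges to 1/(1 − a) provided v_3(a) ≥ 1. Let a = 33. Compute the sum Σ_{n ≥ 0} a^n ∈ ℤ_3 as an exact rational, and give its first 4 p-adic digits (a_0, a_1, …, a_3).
Σ a^n = 1/(1 − a) = -1/32;  first 4 digits = (1, 2, 1, 1)

v_3(a) = 1 ≥ 1, so the series converges in ℤ_3 to 1/(1 − a) = 1/(1 − 33) = -1/32. Expand this rational in ℤ_3: compute digits iteratively via d_i = x_i mod 3, x_{i+1} = (x_i − d_i)/3. The first 4 digits are (1, 2, 1, 1).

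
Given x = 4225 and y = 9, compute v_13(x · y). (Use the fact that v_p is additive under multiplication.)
v_13(38025) = 2

v_p(x) = 2 (factor: 4225 = 13^2 · 25); v_p(y) = 0 (factor: 9 = 13^0 · 9). Additivity: v_p(xy) = v_p(x) + v_p(y) = 2 + 0 = 2. (Direct check: xy = 38025 = 13^2 · (225).)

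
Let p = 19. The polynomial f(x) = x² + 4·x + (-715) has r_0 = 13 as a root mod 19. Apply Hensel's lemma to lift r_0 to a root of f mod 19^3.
r_2 = 3832 (mod 6859)

Hensel: r_{i+1} = r_i − f(r_i)·(f′(r_i))^{-1} mod 19^{i+2}, f′(x) = 2x + 4. Iterate:
  r_0 = 13 (mod 19)
  r_1 = 222 (mod 361)
  r_2 = 3832 (mod 6859)
Final: r = 3832 satisfies f(r) ≡ 0 mod 19^3.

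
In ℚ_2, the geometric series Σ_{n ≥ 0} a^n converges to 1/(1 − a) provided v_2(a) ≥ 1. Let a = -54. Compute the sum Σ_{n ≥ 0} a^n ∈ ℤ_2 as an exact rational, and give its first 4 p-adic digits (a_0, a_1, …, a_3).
Σ a^n = 1/(1 − a) = 1/55;  first 4 digits = (1, 1, 1, 0)

v_2(a) = 1 ≥ 1, so the series converges in ℤ_2 to 1/(1 − a) = 1/(1 − (-54)) = 1/55. Expand this rational in ℤ_2: compute digits iteratively via d_i = x_i mod 2, x_{i+1} = (x_i − d_i)/2. The first 4 digits are (1, 1, 1, 0).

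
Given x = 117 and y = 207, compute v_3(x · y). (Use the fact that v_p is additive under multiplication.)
v_3(24219) = 4

v_p(x) = 2 (factor: 117 = 3^2 · 13); v_p(y) = 2 (factor: 207 = 3^2 · 23). Additivity: v_p(xy) = v_p(x) + v_p(y) = 2 + 2 = 4. (Direct check: xy = 24219 = 3^4 · (299).)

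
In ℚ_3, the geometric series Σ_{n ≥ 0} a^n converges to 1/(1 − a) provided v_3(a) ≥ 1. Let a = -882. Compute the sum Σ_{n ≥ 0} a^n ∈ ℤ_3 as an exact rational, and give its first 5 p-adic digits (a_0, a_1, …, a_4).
Σ a^n = 1/(1 − a) = 1/883;  first 5 digits = (1, 0, 1, 0, 2)

v_3(a) = 2 ≥ 1, so the series converges in ℤ_3 to 1/(1 − a) = 1/(1 − (-882)) = 1/883. Expand this rational in ℤ_3: compute digits iteratively via d_i = x_i mod 3, x_{i+1} = (x_i − d_i)/3. The first 5 digits are (1, 0, 1, 0, 2).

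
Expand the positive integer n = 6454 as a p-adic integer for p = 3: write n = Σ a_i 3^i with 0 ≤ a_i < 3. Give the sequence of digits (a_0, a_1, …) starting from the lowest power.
(a_0, a_1, …) = (1, 0, 0, 2, 1, 2, 2, 2)

Repeated division by 3 gives the digits low-to-high: 6454 = 1 + 2·3^3 + 1·3^4 + 2·3^5 + 2·3^6 + 2·3^7. Digit sequence: (1, 0, 0, 2, 1, 2, 2, 2).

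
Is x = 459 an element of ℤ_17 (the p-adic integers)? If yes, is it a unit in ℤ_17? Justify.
x ∈ ℤ_17 but not a unit; v_17(x) = 1 > 0

ℤ_17 = {x ∈ ℚ_17 : v_17(x) ≥ 0} and ℤ_17^× = {x ∈ ℤ_17 : v_17(x) = 0}. Here v_17(459) = v_17(num) − v_17(den) = 1; compare against these criteria.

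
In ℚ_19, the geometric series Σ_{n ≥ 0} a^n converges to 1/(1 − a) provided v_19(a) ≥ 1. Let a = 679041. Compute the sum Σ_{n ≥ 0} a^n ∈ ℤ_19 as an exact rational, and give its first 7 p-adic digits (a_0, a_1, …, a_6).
Σ a^n = 1/(1 − a) = -1/679040;  first 7 digits = (1, 0, 0, 4, 5, 0, 16)

v_19(a) = 3 ≥ 1, so the series converges in ℤ_19 to 1/(1 − a) = 1/(1 − 679041) = -1/679040. Expand this rational in ℤ_19: compute digits iteratively via d_i = x_i mod 19, x_{i+1} = (x_i − d_i)/19. The first 7 digits are (1, 0, 0, 4, 5, 0, 16).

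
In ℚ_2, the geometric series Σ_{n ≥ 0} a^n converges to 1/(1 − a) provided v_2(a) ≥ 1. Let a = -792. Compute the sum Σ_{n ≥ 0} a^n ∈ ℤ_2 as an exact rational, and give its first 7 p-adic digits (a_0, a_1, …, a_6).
Σ a^n = 1/(1 − a) = 1/793;  first 7 digits = (1, 0, 0, 1, 0, 1, 0)

v_2(a) = 3 ≥ 1, so the series converges in ℤ_2 to 1/(1 − a) = 1/(1 − (-792)) = 1/793. Expand this rational in ℤ_2: compute digits iteratively via d_i = x_i mod 2, x_{i+1} = (x_i − d_i)/2. The first 7 digits are (1, 0, 0, 1, 0, 1, 0).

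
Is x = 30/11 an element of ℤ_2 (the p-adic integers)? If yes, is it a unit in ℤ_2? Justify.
x ∈ ℤ_2 but not a unit; v_2(x) = 1 > 0

ℤ_2 = {x ∈ ℚ_2 : v_2(x) ≥ 0} and ℤ_2^× = {x ∈ ℤ_2 : v_2(x) = 0}. Here v_2(30/11) = v_2(num) − v_2(den) = 1; compare against these criteria.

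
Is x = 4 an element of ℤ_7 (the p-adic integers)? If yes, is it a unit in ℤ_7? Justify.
x ∈ ℤ_7^× (unit); v_7(x) = 0

ℤ_7 = {x ∈ ℚ_7 : v_7(x) ≥ 0} and ℤ_7^× = {x ∈ ℤ_7 : v_7(x) = 0}. Here v_7(4) = v_7(num) − v_7(den) = 0; compare against these criteria.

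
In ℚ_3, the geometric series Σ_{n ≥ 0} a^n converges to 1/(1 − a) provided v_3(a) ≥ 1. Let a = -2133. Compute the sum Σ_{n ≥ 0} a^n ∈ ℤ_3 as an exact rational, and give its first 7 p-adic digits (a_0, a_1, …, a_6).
Σ a^n = 1/(1 − a) = 1/2134;  first 7 digits = (1, 0, 0, 2, 0, 0, 1)

v_3(a) = 3 ≥ 1, so the series converges in ℤ_3 to 1/(1 − a) = 1/(1 − (-2133)) = 1/2134. Expand this rational in ℤ_3: compute digits iteratively via d_i = x_i mod 3, x_{i+1} = (x_i − d_i)/3. The first 7 digits are (1, 0, 0, 2, 0, 0, 1).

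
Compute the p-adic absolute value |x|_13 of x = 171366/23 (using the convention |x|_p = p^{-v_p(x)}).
|171366/23|_13 = 1/28561

Step 1 — compute v_13(x) by factoring powers of 13 out of the numerator and denominator: v_13(171366/23) = 4. Step 2 — apply |x|_p = p^{-v_p(x)} = 13^{-4} = 1/28561.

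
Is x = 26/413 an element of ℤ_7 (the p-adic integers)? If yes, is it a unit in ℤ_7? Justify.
x ∉ ℤ_7 (v_7(x) = -1 < 0)

ℤ_7 = {x ∈ ℚ_7 : v_7(x) ≥ 0} and ℤ_7^× = {x ∈ ℤ_7 : v_7(x) = 0}. Here v_7(26/413) = v_7(num) − v_7(den) = -1; compare against these criteria.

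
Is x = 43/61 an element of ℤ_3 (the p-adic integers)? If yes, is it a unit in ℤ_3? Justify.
x ∈ ℤ_3^× (unit); v_3(x) = 0

ℤ_3 = {x ∈ ℚ_3 : v_3(x) ≥ 0} and ℤ_3^× = {x ∈ ℤ_3 : v_3(x) = 0}. Here v_3(43/61) = v_3(num) − v_3(den) = 0; compare against these criteria.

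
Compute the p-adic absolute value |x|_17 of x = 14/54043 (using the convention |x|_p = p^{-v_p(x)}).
|14/54043|_17 = 4913

Step 1 — compute v_17(x) by factoring powers of 17 out of the numerator and denominator: v_17(14/54043) = -3. Step 2 — apply |x|_p = p^{-v_p(x)} = 17^{3} = 4913.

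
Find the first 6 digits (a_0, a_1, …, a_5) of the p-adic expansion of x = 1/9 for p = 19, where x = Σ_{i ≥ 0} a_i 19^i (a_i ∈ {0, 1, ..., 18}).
(a_0, …, a_5) = (17, 16, 16, 16, 16, 16)

v_19(1/9) = 0 (numerator and denominator both coprime to 19), so x ∈ ℤ_19^×. Compute digits iteratively via a_i = x_i mod 19, x_{i+1} = (x_i − a_i)/19, with x_0 = x:
  x_0 = 1/9;  a_0 = 17;  x_1 = (x_0 − 17)/19 = -8/9
  x_1 = -8/9;  a_1 = 16;  x_2 = (x_1 − 16)/19 = -8/9
  x_2 = -8/9;  a_2 = 16;  x_3 = (x_2 − 16)/19 = -8/9
  x_3 = -8/9;  a_3 = 16;  x_4 = (x_3 − 16)/19 = -8/9
  x_4 = -8/9;  a_4 = 16;  x_5 = (x_4 − 16)/19 = -8/9
  x_5 = -8/9;  a_5 = 16;  x_6 = (x_5 − 16)/19 = -8/9
Digits: (17, 16, 16, 16, 16, 16).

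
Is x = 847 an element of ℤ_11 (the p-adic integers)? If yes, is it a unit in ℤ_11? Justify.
x ∈ ℤ_11 but not a unit; v_11(x) = 2 > 0

ℤ_11 = {x ∈ ℚ_11 : v_11(x) ≥ 0} and ℤ_11^× = {x ∈ ℤ_11 : v_11(x) = 0}. Here v_11(847) = v_11(num) − v_11(den) = 2; compare against these criteria.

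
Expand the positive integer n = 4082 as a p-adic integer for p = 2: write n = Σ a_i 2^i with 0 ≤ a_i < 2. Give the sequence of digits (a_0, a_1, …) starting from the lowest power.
(a_0, a_1, …) = (0, 1, 0, 0, 1, 1, 1, 1, 1, 1, 1, 1)

Repeated division by 2 gives the digits low-to-high: 4082 = 1·2^1 + 1·2^4 + 1·2^5 + 1·2^6 + 1·2^7 + 1·2^8 + 1·2^9 + 1·2^10 + 1·2^11. Digit sequence: (0, 1, 0, 0, 1, 1, 1, 1, 1, 1, 1, 1).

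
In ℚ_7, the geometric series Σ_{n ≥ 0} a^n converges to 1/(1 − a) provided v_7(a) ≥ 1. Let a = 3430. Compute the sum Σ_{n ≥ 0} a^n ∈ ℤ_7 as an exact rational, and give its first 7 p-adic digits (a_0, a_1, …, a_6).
Σ a^n = 1/(1 − a) = -1/3429;  first 7 digits = (1, 0, 0, 3, 1, 0, 2)

v_7(a) = 3 ≥ 1, so the series converges in ℤ_7 to 1/(1 − a) = 1/(1 − 3430) = -1/3429. Expand this rational in ℤ_7: compute digits iteratively via d_i = x_i mod 7, x_{i+1} = (x_i − d_i)/7. The first 7 digits are (1, 0, 0, 3, 1, 0, 2).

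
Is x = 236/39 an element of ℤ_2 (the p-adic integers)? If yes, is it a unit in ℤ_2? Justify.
x ∈ ℤ_2 but not a unit; v_2(x) = 2 > 0

ℤ_2 = {x ∈ ℚ_2 : v_2(x) ≥ 0} and ℤ_2^× = {x ∈ ℤ_2 : v_2(x) = 0}. Here v_2(236/39) = v_2(num) − v_2(den) = 2; compare against these criteria.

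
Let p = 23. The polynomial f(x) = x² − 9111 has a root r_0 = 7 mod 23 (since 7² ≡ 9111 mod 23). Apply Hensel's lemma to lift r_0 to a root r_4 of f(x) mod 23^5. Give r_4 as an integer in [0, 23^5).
r_4 = 716089 (mod 6436343)

Hensel's recurrence: r_{i+1} = r_i − f(r_i)·(f′(r_i))^{-1} mod 23^{i+2}, with f′(x) = 2x. Iterate:
  r_0 = 7 (mod 23)
  r_1 = 352 (mod 529)
  r_2 = 10403 (mod 12167)
  r_3 = 156407 (mod 279841)
  r_4 = 716089 (mod 6436343)
Final: r_4 = 716089, and one checks f(r_4) ≡ 0 mod 23^5.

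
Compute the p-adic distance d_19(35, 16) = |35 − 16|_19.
d_19(35, 16) = 1/19

Step 1 — x − y = 35 − 16 = 19. Step 2 — v_19(19) = 1 (factor: 19 = (19^1 · 1); the sign does not affect v_p). Step 3 — |x − y|_19 = 19^{-1} = 1/19.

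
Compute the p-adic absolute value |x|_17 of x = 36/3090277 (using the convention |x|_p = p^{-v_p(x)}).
|36/3090277|_17 = 83521

Step 1 — compute v_17(x) by factoring powers of 17 out of the numerator and denominator: v_17(36/3090277) = -4. Step 2 — apply |x|_p = p^{-v_p(x)} = 17^{4} = 83521.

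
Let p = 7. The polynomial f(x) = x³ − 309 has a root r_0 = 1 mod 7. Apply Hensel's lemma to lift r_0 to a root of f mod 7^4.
r_3 = 463 (mod 2401)

Hensel: r_{i+1} = r_i − f(r_i)/f′(r_i) mod 7^{i+2}, where f′(x) = 3x². Iterate:
  r_0 = 1 (mod 7)
  r_1 = 22 (mod 49)
  r_2 = 120 (mod 343)
  r_3 = 463 (mod 2401)
Final: r = 463 with f(r) ≡ 0 mod 7^4.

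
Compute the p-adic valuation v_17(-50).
v_17(-50) = 0

v_17(n) is the largest exponent k such that 17^k divides n. Factor out: -50 = -17^0 · 50. (Sign doesn't affect v_p.) So v_17(-50) = 0.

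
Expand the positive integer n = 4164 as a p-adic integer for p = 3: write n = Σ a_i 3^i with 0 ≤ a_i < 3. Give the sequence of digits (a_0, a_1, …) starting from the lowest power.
(a_0, a_1, …) = (0, 2, 0, 1, 0, 2, 2, 1)

Repeated division by 3 gives the digits low-to-high: 4164 = 2·3^1 + 1·3^3 + 2·3^5 + 2·3^6 + 1·3^7. Digit sequence: (0, 2, 0, 1, 0, 2, 2, 1).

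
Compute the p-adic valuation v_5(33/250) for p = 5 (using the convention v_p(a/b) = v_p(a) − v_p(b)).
v_5(33/250) = -3

Factor powers of 5 from the numerator and denominator of the reduced fraction: 33 = 5^0 · 33 and 250 = 5^3 · 2. Apply v_p(a/b) = v_p(a) − v_p(b): v_5(33/250) = 0 − 3 = -3.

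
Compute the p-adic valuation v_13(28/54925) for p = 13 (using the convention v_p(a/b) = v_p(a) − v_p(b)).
v_13(28/54925) = -3

Factor powers of 13 from the numerator and denominator of the reduced fraction: 28 = 13^0 · 28 and 54925 = 13^3 · 25. Apply v_p(a/b) = v_p(a) − v_p(b): v_13(28/54925) = 0 − 3 = -3.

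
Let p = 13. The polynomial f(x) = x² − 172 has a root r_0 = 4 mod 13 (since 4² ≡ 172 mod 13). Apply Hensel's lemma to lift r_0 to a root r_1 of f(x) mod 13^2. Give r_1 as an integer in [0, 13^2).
r_1 = 108 (mod 169)

Hensel's recurrence: r_{i+1} = r_i − f(r_i)·(f′(r_i))^{-1} mod 13^{i+2}, with f′(x) = 2x. Iterate:
  r_0 = 4 (mod 13)
  r_1 = 108 (mod 169)
Final: r_1 = 108, and one checks f(r_1) ≡ 0 mod 13^2.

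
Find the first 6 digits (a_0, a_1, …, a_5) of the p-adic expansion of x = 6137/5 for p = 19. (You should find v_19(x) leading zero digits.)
(a_0, …, a_5) = (0, 0, 11, 11, 7, 11)

v_19(6137/5) = 2, so a_0 = ... = a_1 = 0. Factor out: x = 19^2 · u with u = 17/5 a unit in ℤ_19. Expand u iteratively via a_{v+i} = u_i mod 19, u_{i+1} = (u_i − a_{v+i})/19:
  u_0 = 17/5;  a_2 = 11;  u_1 = (u_0 − 11)/19 = -2/5
  u_1 = -2/5;  a_3 = 11;  u_2 = (u_1 − 11)/19 = -3/5
  u_2 = -3/5;  a_4 = 7;  u_3 = (u_2 − 7)/19 = -2/5
  u_3 = -2/5;  a_5 = 11;  u_4 = (u_3 − 11)/19 = -3/5
Digits: (0, 0, 11, 11, 7, 11).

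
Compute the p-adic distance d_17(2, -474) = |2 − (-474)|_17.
d_17(2, -474) = 1/17

Step 1 — x − y = 2 − (-474) = 476. Step 2 — v_17(476) = 1 (factor: 476 = (17^1 · 28); the sign does not affect v_p). Step 3 — |x − y|_17 = 17^{-1} = 1/17.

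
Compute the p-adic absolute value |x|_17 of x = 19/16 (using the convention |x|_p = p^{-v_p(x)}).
|19/16|_17 = 1

Step 1 — compute v_17(x) by factoring powers of 17 out of the numerator and denominator: v_17(19/16) = 0. Step 2 — apply |x|_p = p^{-v_p(x)} = 17^{0} = 1.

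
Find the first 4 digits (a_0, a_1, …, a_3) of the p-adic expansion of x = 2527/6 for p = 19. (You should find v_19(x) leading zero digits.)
(a_0, …, a_3) = (0, 0, 17, 15)

v_19(2527/6) = 2, so a_0 = ... = a_1 = 0. Factor out: x = 19^2 · u with u = 7/6 a unit in ℤ_19. Expand u iteratively via a_{v+i} = u_i mod 19, u_{i+1} = (u_i − a_{v+i})/19:
  u_0 = 7/6;  a_2 = 17;  u_1 = (u_0 − 17)/19 = -5/6
  u_1 = -5/6;  a_3 = 15;  u_2 = (u_1 − 15)/19 = -5/6
Digits: (0, 0, 17, 15).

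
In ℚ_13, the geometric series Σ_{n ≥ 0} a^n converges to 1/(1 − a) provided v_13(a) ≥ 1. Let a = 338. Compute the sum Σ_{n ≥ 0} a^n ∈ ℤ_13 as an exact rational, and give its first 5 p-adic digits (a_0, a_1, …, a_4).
Σ a^n = 1/(1 − a) = -1/337;  first 5 digits = (1, 0, 2, 0, 4)

v_13(a) = 2 ≥ 1, so the series converges in ℤ_13 to 1/(1 − a) = 1/(1 − 338) = -1/337. Expand this rational in ℤ_13: compute digits iteratively via d_i = x_i mod 13, x_{i+1} = (x_i − d_i)/13. The first 5 digits are (1, 0, 2, 0, 4).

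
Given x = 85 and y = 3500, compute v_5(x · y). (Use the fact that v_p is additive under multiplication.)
v_5(297500) = 4

v_p(x) = 1 (factor: 85 = 5^1 · 17); v_p(y) = 3 (factor: 3500 = 5^3 · 28). Additivity: v_p(xy) = v_p(x) + v_p(y) = 1 + 3 = 4. (Direct check: xy = 297500 = 5^4 · (476).)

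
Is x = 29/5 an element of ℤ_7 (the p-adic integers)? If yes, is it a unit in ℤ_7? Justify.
x ∈ ℤ_7^× (unit); v_7(x) = 0

ℤ_7 = {x ∈ ℚ_7 : v_7(x) ≥ 0} and ℤ_7^× = {x ∈ ℤ_7 : v_7(x) = 0}. Here v_7(29/5) = v_7(num) − v_7(den) = 0; compare against these criteria.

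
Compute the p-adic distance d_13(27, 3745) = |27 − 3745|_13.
d_13(27, 3745) = 1/169

Step 1 — x − y = 27 − 3745 = -3718. Step 2 — v_13(-3718) = 2 (factor: -3718 = −(13^2 · 22); the sign does not affect v_p). Step 3 — |x − y|_13 = 13^{-2} = 1/169.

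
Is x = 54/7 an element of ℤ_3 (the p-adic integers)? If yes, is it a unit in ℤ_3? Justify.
x ∈ ℤ_3 but not a unit; v_3(x) = 3 > 0

ℤ_3 = {x ∈ ℚ_3 : v_3(x) ≥ 0} and ℤ_3^× = {x ∈ ℤ_3 : v_3(x) = 0}. Here v_3(54/7) = v_3(num) − v_3(den) = 3; compare against these criteria.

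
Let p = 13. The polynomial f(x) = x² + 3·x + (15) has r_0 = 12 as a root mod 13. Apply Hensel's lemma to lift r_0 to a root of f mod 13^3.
r_2 = 2014 (mod 2197)

Hensel: r_{i+1} = r_i − f(r_i)·(f′(r_i))^{-1} mod 13^{i+2}, f′(x) = 2x + 3. Iterate:
  r_0 = 12 (mod 13)
  r_1 = 155 (mod 169)
  r_2 = 2014 (mod 2197)
Final: r = 2014 satisfies f(r) ≡ 0 mod 13^3.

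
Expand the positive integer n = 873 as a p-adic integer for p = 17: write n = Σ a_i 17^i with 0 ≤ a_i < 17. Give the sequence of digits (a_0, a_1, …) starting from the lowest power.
(a_0, a_1, …) = (6, 0, 3)

Repeated division by 17 gives the digits low-to-high: 873 = 6 + 3·17^2. Digit sequence: (6, 0, 3).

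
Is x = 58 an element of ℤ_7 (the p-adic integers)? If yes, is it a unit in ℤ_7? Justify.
x ∈ ℤ_7^× (unit); v_7(x) = 0

ℤ_7 = {x ∈ ℚ_7 : v_7(x) ≥ 0} and ℤ_7^× = {x ∈ ℤ_7 : v_7(x) = 0}. Here v_7(58) = v_7(num) − v_7(den) = 0; compare against these criteria.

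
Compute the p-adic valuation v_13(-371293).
v_13(-371293) = 5

v_13(n) is the largest exponent k such that 13^k divides n. Factor out: -371293 = -13^5 · 1. (Sign doesn't affect v_p.) So v_13(-371293) = 5.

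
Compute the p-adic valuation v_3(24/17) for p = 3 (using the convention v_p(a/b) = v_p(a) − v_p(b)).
v_3(24/17) = 1

Factor powers of 3 from the numerator and denominator of the reduced fraction: 24 = 3^1 · 8 and 17 = 3^0 · 17. Apply v_p(a/b) = v_p(a) − v_p(b): v_3(24/17) = 1 − 0 = 1.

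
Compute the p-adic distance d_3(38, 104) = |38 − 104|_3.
d_3(38, 104) = 1/3

Step 1 — x − y = 38 − 104 = -66. Step 2 — v_3(-66) = 1 (factor: -66 = −(3^1 · 22); the sign does not affect v_p). Step 3 — |x − y|_3 = 3^{-1} = 1/3.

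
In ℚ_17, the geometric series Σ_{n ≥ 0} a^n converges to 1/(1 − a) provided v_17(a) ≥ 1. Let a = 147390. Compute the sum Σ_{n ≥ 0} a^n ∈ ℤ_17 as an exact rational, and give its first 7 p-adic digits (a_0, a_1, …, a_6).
Σ a^n = 1/(1 − a) = -1/147389;  first 7 digits = (1, 0, 0, 13, 1, 0, 16)

v_17(a) = 3 ≥ 1, so the series converges in ℤ_17 to 1/(1 − a) = 1/(1 − 147390) = -1/147389. Expand this rational in ℤ_17: compute digits iteratively via d_i = x_i mod 17, x_{i+1} = (x_i − d_i)/17. The first 7 digits are (1, 0, 0, 13, 1, 0, 16).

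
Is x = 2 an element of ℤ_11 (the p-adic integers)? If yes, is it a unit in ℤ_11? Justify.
x ∈ ℤ_11^× (unit); v_11(x) = 0

ℤ_11 = {x ∈ ℚ_11 : v_11(x) ≥ 0} and ℤ_11^× = {x ∈ ℤ_11 : v_11(x) = 0}. Here v_11(2) = v_11(num) − v_11(den) = 0; compare against these criteria.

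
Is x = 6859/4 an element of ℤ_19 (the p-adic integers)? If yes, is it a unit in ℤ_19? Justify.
x ∈ ℤ_19 but not a unit; v_19(x) = 3 > 0

ℤ_19 = {x ∈ ℚ_19 : v_19(x) ≥ 0} and ℤ_19^× = {x ∈ ℤ_19 : v_19(x) = 0}. Here v_19(6859/4) = v_19(num) − v_19(den) = 3; compare against these criteria.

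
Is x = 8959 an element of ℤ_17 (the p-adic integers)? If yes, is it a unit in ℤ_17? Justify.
x ∈ ℤ_17 but not a unit; v_17(x) = 2 > 0

ℤ_17 = {x ∈ ℚ_17 : v_17(x) ≥ 0} and ℤ_17^× = {x ∈ ℤ_17 : v_17(x) = 0}. Here v_17(8959) = v_17(num) − v_17(den) = 2; compare against these criteria.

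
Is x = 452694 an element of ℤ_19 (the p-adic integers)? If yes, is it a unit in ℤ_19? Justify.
x ∈ ℤ_19 but not a unit; v_19(x) = 3 > 0

ℤ_19 = {x ∈ ℚ_19 : v_19(x) ≥ 0} and ℤ_19^× = {x ∈ ℤ_19 : v_19(x) = 0}. Here v_19(452694) = v_19(num) − v_19(den) = 3; compare against these criteria.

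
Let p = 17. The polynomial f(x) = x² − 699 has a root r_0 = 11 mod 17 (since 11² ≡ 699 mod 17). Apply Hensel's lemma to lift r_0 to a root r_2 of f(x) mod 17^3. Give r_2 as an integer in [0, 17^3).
r_2 = 4057 (mod 4913)

Hensel's recurrence: r_{i+1} = r_i − f(r_i)·(f′(r_i))^{-1} mod 17^{i+2}, with f′(x) = 2x. Iterate:
  r_0 = 11 (mod 17)
  r_1 = 11 (mod 289)
  r_2 = 4057 (mod 4913)
Final: r_2 = 4057, and one checks f(r_2) ≡ 0 mod 17^3.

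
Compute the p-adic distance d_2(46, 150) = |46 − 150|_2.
d_2(46, 150) = 1/8

Step 1 — x − y = 46 − 150 = -104. Step 2 — v_2(-104) = 3 (factor: -104 = −(2^3 · 13); the sign does not affect v_p). Step 3 — |x − y|_2 = 2^{-3} = 1/8.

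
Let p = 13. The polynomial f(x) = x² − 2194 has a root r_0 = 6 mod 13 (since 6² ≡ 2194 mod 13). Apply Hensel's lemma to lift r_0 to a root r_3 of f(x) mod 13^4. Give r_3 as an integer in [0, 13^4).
r_3 = 13058 (mod 28561)

Hensel's recurrence: r_{i+1} = r_i − f(r_i)·(f′(r_i))^{-1} mod 13^{i+2}, with f′(x) = 2x. Iterate:
  r_0 = 6 (mod 13)
  r_1 = 45 (mod 169)
  r_2 = 2073 (mod 2197)
  r_3 = 13058 (mod 28561)
Final: r_3 = 13058, and one checks f(r_3) ≡ 0 mod 13^4.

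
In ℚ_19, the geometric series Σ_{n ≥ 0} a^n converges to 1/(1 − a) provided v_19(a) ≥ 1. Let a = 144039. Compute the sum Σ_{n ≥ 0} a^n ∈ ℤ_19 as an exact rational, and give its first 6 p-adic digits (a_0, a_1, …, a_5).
Σ a^n = 1/(1 − a) = -1/144038;  first 6 digits = (1, 0, 0, 2, 1, 0)

v_19(a) = 3 ≥ 1, so the series converges in ℤ_19 to 1/(1 − a) = 1/(1 − 144039) = -1/144038. Expand this rational in ℤ_19: compute digits iteratively via d_i = x_i mod 19, x_{i+1} = (x_i − d_i)/19. The first 6 digits are (1, 0, 0, 2, 1, 0).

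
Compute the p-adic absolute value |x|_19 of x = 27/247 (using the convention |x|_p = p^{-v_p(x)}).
|27/247|_19 = 19

Step 1 — compute v_19(x) by factoring powers of 19 out of the numerator and denominator: v_19(27/247) = -1. Step 2 — apply |x|_p = p^{-v_p(x)} = 19^{1} = 19.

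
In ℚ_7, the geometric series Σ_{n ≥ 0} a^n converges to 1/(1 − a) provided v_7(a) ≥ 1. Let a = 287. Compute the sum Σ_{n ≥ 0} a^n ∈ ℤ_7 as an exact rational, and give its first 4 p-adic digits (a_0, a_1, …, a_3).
Σ a^n = 1/(1 − a) = -1/286;  first 4 digits = (1, 6, 6, 1)

v_7(a) = 1 ≥ 1, so the series converges in ℤ_7 to 1/(1 − a) = 1/(1 − 287) = -1/286. Expand this rational in ℤ_7: compute digits iteratively via d_i = x_i mod 7, x_{i+1} = (x_i − d_i)/7. The first 4 digits are (1, 6, 6, 1).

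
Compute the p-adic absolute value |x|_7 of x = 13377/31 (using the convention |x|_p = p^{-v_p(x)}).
|13377/31|_7 = 1/343

Step 1 — compute v_7(x) by factoring powers of 7 out of the numerator and denominator: v_7(13377/31) = 3. Step 2 — apply |x|_p = p^{-v_p(x)} = 7^{-3} = 1/343.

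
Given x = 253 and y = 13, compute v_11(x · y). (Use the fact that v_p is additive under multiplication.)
v_11(3289) = 1

v_p(x) = 1 (factor: 253 = 11^1 · 23); v_p(y) = 0 (factor: 13 = 11^0 · 13). Additivity: v_p(xy) = v_p(x) + v_p(y) = 1 + 0 = 1. (Direct check: xy = 3289 = 11^1 · (299).)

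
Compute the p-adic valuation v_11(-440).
v_11(-440) = 1

v_11(n) is the largest exponent k such that 11^k divides n. Factor out: -440 = -11^1 · 40. (Sign doesn't affect v_p.) So v_11(-440) = 1.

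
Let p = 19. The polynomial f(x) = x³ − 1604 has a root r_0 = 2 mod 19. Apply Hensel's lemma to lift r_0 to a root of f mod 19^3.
r_2 = 1579 (mod 6859)

Hensel: r_{i+1} = r_i − f(r_i)/f′(r_i) mod 19^{i+2}, where f′(x) = 3x². Iterate:
  r_0 = 2 (mod 19)
  r_1 = 135 (mod 361)
  r_2 = 1579 (mod 6859)
Final: r = 1579 with f(r) ≡ 0 mod 19^3.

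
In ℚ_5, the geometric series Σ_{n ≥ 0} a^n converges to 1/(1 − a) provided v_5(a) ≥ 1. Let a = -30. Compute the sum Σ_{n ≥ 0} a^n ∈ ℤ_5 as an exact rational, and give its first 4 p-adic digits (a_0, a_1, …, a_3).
Σ a^n = 1/(1 − a) = 1/31;  first 4 digits = (1, 4, 4, 0)

v_5(a) = 1 ≥ 1, so the series converges in ℤ_5 to 1/(1 − a) = 1/(1 − (-30)) = 1/31. Expand this rational in ℤ_5: compute digits iteratively via d_i = x_i mod 5, x_{i+1} = (x_i − d_i)/5. The first 4 digits are (1, 4, 4, 0).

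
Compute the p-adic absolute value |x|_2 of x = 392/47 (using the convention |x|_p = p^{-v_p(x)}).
|392/47|_2 = 1/8

Step 1 — compute v_2(x) by factoring powers of 2 out of the numerator and denominator: v_2(392/47) = 3. Step 2 — apply |x|_p = p^{-v_p(x)} = 2^{-3} = 1/8.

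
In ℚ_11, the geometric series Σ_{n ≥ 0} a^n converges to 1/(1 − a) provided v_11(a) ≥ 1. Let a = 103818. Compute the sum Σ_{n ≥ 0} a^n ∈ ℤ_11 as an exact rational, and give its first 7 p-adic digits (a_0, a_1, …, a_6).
Σ a^n = 1/(1 − a) = -1/103817;  first 7 digits = (1, 0, 0, 1, 7, 0, 1)

v_11(a) = 3 ≥ 1, so the series converges in ℤ_11 to 1/(1 − a) = 1/(1 − 103818) = -1/103817. Expand this rational in ℤ_11: compute digits iteratively via d_i = x_i mod 11, x_{i+1} = (x_i − d_i)/11. The first 7 digits are (1, 0, 0, 1, 7, 0, 1).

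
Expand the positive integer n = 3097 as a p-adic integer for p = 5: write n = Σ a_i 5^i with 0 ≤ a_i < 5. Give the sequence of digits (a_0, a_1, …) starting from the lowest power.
(a_0, a_1, …) = (2, 4, 3, 4, 4)

Repeated division by 5 gives the digits low-to-high: 3097 = 2 + 4·5^1 + 3·5^2 + 4·5^3 + 4·5^4. Digit sequence: (2, 4, 3, 4, 4).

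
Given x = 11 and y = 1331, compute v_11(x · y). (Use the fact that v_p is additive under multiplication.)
v_11(14641) = 4

v_p(x) = 1 (factor: 11 = 11^1 · 1); v_p(y) = 3 (factor: 1331 = 11^3 · 1). Additivity: v_p(xy) = v_p(x) + v_p(y) = 1 + 3 = 4. (Direct check: xy = 14641 = 11^4 · (1).)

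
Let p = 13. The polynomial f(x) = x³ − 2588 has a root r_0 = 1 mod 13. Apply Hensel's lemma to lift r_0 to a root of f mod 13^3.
r_2 = 807 (mod 2197)

Hensel: r_{i+1} = r_i − f(r_i)/f′(r_i) mod 13^{i+2}, where f′(x) = 3x². Iterate:
  r_0 = 1 (mod 13)
  r_1 = 131 (mod 169)
  r_2 = 807 (mod 2197)
Final: r = 807 with f(r) ≡ 0 mod 13^3.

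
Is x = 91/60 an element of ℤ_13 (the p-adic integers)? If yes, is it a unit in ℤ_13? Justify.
x ∈ ℤ_13 but not a unit; v_13(x) = 1 > 0

ℤ_13 = {x ∈ ℚ_13 : v_13(x) ≥ 0} and ℤ_13^× = {x ∈ ℤ_13 : v_13(x) = 0}. Here v_13(91/60) = v_13(num) − v_13(den) = 1; compare against these criteria.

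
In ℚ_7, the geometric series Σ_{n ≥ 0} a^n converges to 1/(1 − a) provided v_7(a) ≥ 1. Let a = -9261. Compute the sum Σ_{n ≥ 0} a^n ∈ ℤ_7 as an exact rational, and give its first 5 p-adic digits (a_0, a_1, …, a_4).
Σ a^n = 1/(1 − a) = 1/9262;  first 5 digits = (1, 0, 0, 1, 3)

v_7(a) = 3 ≥ 1, so the series converges in ℤ_7 to 1/(1 − a) = 1/(1 − (-9261)) = 1/9262. Expand this rational in ℤ_7: compute digits iteratively via d_i = x_i mod 7, x_{i+1} = (x_i − d_i)/7. The first 5 digits are (1, 0, 0, 1, 3).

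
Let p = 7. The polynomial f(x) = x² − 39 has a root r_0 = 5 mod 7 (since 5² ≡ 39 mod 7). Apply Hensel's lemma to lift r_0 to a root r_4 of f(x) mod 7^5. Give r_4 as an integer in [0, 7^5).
r_4 = 15020 (mod 16807)

Hensel's recurrence: r_{i+1} = r_i − f(r_i)·(f′(r_i))^{-1} mod 7^{i+2}, with f′(x) = 2x. Iterate:
  r_0 = 5 (mod 7)
  r_1 = 26 (mod 49)
  r_2 = 271 (mod 343)
  r_3 = 614 (mod 2401)
  r_4 = 15020 (mod 16807)
Final: r_4 = 15020, and one checks f(r_4) ≡ 0 mod 7^5.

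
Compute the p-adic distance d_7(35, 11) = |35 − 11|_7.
d_7(35, 11) = 1

Step 1 — x − y = 35 − 11 = 24. Step 2 — v_7(24) = 0 (factor: 24 = (7^0 · 24); the sign does not affect v_p). Step 3 — |x − y|_7 = 7^{0} = 1.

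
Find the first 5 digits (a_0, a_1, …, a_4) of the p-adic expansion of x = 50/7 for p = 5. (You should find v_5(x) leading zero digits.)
(a_0, …, a_4) = (0, 0, 1, 2, 1)

v_5(50/7) = 2, so a_0 = ... = a_1 = 0. Factor out: x = 5^2 · u with u = 2/7 a unit in ℤ_5. Expand u iteratively via a_{v+i} = u_i mod 5, u_{i+1} = (u_i − a_{v+i})/5:
  u_0 = 2/7;  a_2 = 1;  u_1 = (u_0 − 1)/5 = -1/7
  u_1 = -1/7;  a_3 = 2;  u_2 = (u_1 − 2)/5 = -3/7
  u_2 = -3/7;  a_4 = 1;  u_3 = (u_2 − 1)/5 = -2/7
Digits: (0, 0, 1, 2, 1).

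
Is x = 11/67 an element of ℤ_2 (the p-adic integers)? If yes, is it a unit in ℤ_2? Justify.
x ∈ ℤ_2^× (unit); v_2(x) = 0

ℤ_2 = {x ∈ ℚ_2 : v_2(x) ≥ 0} and ℤ_2^× = {x ∈ ℤ_2 : v_2(x) = 0}. Here v_2(11/67) = v_2(num) − v_2(den) = 0; compare against these criteria.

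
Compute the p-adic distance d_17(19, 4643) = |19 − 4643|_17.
d_17(19, 4643) = 1/289

Step 1 — x − y = 19 − 4643 = -4624. Step 2 — v_17(-4624) = 2 (factor: -4624 = −(17^2 · 16); the sign does not affect v_p). Step 3 — |x − y|_17 = 17^{-2} = 1/289.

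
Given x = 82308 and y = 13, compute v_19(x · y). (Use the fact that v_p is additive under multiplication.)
v_19(1070004) = 3

v_p(x) = 3 (factor: 82308 = 19^3 · 12); v_p(y) = 0 (factor: 13 = 19^0 · 13). Additivity: v_p(xy) = v_p(x) + v_p(y) = 3 + 0 = 3. (Direct check: xy = 1070004 = 19^3 · (156).)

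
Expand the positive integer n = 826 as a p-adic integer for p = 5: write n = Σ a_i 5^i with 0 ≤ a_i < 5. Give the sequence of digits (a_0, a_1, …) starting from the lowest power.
(a_0, a_1, …) = (1, 0, 3, 1, 1)

Repeated division by 5 gives the digits low-to-high: 826 = 1 + 3·5^2 + 1·5^3 + 1·5^4. Digit sequence: (1, 0, 3, 1, 1).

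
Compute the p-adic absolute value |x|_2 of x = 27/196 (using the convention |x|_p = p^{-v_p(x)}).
|27/196|_2 = 4

Step 1 — compute v_2(x) by factoring powers of 2 out of the numerator and denominator: v_2(27/196) = -2. Step 2 — apply |x|_p = p^{-v_p(x)} = 2^{2} = 4.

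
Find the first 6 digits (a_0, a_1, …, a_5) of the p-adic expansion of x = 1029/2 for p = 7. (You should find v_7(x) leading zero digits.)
(a_0, …, a_5) = (0, 0, 0, 5, 3, 3)

v_7(1029/2) = 3, so a_0 = ... = a_2 = 0. Factor out: x = 7^3 · u with u = 3/2 a unit in ℤ_7. Expand u iteratively via a_{v+i} = u_i mod 7, u_{i+1} = (u_i − a_{v+i})/7:
  u_0 = 3/2;  a_3 = 5;  u_1 = (u_0 − 5)/7 = -1/2
  u_1 = -1/2;  a_4 = 3;  u_2 = (u_1 − 3)/7 = -1/2
  u_2 = -1/2;  a_5 = 3;  u_3 = (u_2 − 3)/7 = -1/2
Digits: (0, 0, 0, 5, 3, 3).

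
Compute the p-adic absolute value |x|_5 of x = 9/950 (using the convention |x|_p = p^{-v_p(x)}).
|9/950|_5 = 25

Step 1 — compute v_5(x) by factoring powers of 5 out of the numerator and denominator: v_5(9/950) = -2. Step 2 — apply |x|_p = p^{-v_p(x)} = 5^{2} = 25.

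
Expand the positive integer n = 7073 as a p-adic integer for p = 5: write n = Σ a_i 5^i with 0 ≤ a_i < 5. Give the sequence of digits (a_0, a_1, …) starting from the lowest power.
(a_0, a_1, …) = (3, 4, 2, 1, 1, 2)

Repeated division by 5 gives the digits low-to-high: 7073 = 3 + 4·5^1 + 2·5^2 + 1·5^3 + 1·5^4 + 2·5^5. Digit sequence: (3, 4, 2, 1, 1, 2).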